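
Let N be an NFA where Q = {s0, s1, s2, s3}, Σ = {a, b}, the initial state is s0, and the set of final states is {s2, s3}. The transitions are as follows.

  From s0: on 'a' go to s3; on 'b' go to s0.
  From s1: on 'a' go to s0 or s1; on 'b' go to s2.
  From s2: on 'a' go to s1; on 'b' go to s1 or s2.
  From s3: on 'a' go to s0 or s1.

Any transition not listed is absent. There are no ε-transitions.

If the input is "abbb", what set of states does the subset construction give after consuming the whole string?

Start in {s0}.
Read 'a': s0→{s3}; now {s3}.
Read 'b': s3→∅; now ∅.
The set is empty and remains empty for the remaining 2 symbols.

∅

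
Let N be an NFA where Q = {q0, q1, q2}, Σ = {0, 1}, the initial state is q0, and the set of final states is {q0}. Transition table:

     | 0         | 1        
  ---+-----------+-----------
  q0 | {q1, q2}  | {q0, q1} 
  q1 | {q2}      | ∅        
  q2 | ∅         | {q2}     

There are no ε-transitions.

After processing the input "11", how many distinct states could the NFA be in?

2

Start in {q0}.
Read '1': {q0} → {q0, q1}.
Read '1': {q0, q1} → {q0, q1}.
That set has 2 states.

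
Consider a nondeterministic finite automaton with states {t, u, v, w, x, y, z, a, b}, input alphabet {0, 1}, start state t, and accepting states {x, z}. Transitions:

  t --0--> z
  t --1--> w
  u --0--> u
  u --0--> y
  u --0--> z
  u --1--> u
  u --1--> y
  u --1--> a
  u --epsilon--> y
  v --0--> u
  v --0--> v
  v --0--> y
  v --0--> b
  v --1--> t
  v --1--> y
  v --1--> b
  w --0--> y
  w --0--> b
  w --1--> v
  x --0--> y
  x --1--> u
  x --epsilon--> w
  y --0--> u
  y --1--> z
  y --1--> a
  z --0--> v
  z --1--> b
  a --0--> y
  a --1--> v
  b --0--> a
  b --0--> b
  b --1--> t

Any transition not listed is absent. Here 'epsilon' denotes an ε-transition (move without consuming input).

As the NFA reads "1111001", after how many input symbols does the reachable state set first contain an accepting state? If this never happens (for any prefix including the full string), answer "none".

Start in {t}.
Read '1': t→{w}; now {w}.
Read '1': w→{v}; now {v}.
Read '1': v→{t, y, b}; now {t, y, b}.
Read '1': t→{w}, y→{z, a}, b→{t}; now {t, w, z, a}.
None of the earlier sets intersect F, but {t, w, z, a} does.

4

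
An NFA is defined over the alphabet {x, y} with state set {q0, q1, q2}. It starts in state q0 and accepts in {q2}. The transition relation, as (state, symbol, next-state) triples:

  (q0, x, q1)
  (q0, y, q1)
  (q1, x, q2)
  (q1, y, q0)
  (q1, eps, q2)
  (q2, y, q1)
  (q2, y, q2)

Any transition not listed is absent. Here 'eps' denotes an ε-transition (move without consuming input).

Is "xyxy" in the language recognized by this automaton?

Start in {q0}.
Read 'x': q0→{q1}; union {q1}; ε-closure = {q1, q2}.
Read 'y': q1→{q0}, q2→{q1, q2}; now {q0, q1, q2}.
Read 'x': q0→{q1}, q1→{q2}, q2→∅; now {q1, q2}.
Read 'y': q1→{q0}, q2→{q1, q2}; now {q0, q1, q2}.
The final set {q0, q1, q2} contains the accepting state q2.

Yes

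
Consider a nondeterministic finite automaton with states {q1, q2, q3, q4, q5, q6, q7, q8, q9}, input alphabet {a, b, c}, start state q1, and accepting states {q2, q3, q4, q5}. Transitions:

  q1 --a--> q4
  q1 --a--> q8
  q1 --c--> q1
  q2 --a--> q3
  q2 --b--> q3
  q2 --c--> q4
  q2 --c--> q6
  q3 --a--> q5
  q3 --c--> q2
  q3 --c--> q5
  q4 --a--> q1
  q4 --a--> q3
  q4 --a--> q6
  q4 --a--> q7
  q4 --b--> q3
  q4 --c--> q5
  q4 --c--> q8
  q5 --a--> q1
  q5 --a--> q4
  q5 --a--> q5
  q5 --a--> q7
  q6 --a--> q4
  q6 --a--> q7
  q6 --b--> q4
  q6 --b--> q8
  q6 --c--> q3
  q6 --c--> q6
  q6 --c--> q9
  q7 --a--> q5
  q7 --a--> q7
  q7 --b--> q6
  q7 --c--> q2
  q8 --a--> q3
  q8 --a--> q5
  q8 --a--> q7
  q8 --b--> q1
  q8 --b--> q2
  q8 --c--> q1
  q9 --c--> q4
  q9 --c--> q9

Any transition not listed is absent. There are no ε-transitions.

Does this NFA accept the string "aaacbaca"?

Yes

Start in {q1}.
Read 'a': q1→{q4, q8}; now {q4, q8}.
Read 'a': q4→{q1, q3, q6, q7}, q8→{q3, q5, q7}; now {q1, q3, q5, q6, q7}.
Read 'a': q1→{q4, q8}, q3→{q5}, q5→{q1, q4, q5, q7}, q6→{q4, q7}, q7→{q5, q7}; now {q1, q4, q5, q7, q8}.
Read 'c': q1→{q1}, q4→{q5, q8}, q5→∅, q7→{q2}, q8→{q1}; now {q1, q2, q5, q8}.
Read 'b': q1→∅, q2→{q3}, q5→∅, q8→{q1, q2}; now {q1, q2, q3}.
Read 'a': q1→{q4, q8}, q2→{q3}, q3→{q5}; now {q3, q4, q5, q8}.
Read 'c': q3→{q2, q5}, q4→{q5, q8}, q5→∅, q8→{q1}; now {q1, q2, q5, q8}.
Read 'a': q1→{q4, q8}, q2→{q3}, q5→{q1, q4, q5, q7}, q8→{q3, q5, q7}; now {q1, q3, q4, q5, q7, q8}.
The final set {q1, q3, q4, q5, q7, q8} contains the accepting states q3, q4, q5.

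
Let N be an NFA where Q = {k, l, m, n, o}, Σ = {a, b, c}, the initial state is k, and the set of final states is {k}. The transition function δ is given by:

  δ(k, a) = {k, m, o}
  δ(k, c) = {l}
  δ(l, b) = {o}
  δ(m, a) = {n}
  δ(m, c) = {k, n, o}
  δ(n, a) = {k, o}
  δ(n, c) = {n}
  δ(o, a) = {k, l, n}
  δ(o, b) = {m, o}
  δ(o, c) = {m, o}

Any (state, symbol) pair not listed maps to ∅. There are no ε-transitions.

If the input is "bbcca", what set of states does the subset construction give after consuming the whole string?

∅

Start in {k}.
Read 'b': {k} → ∅.
The set is empty and remains empty for the remaining 4 symbols.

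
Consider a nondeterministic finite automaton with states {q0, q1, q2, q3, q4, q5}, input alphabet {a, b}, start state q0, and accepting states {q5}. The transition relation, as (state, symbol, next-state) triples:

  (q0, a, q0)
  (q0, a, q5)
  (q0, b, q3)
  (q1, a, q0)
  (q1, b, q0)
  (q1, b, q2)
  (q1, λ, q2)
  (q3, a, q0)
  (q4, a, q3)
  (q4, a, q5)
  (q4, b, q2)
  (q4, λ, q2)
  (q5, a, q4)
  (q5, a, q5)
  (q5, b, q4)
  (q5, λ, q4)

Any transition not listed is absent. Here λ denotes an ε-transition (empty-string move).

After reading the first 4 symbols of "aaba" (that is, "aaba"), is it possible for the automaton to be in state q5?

Yes

Start in {q0}.
Read 'a': q0→{q0, q5}; union {q0, q5}; ε-closure = {q0, q2, q4, q5}.
Read 'a': q0→{q0, q5}, q2→∅, q4→{q3, q5}, q5→{q4, q5}; union {q0, q3, q4, q5}; ε-closure = {q0, q2, q3, q4, q5}.
Read 'b': q0→{q3}, q2→∅, q3→∅, q4→{q2}, q5→{q4}; now {q2, q3, q4}.
Read 'a': q2→∅, q3→{q0}, q4→{q3, q5}; union {q0, q3, q5}; ε-closure = {q0, q2, q3, q4, q5}.
State q5 is in {q0, q2, q3, q4, q5}.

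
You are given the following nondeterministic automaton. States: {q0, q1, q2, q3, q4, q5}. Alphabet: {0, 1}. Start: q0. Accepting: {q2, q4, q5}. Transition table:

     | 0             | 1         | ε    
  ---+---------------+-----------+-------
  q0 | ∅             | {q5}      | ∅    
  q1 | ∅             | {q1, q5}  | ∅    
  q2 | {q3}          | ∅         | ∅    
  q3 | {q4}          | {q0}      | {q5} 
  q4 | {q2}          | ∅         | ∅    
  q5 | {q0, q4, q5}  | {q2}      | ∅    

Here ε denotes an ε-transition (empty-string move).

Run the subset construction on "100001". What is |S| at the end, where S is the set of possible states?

3

Start in {q0}.
Read '1': q0→{q5}; now {q5}.
Read '0': q5→{q0, q4, q5}; now {q0, q4, q5}.
Read '0': q0→∅, q4→{q2}, q5→{q0, q4, q5}; now {q0, q2, q4, q5}.
Read '0': q0→∅, q2→{q3}, q4→{q2}, q5→{q0, q4, q5}; now {q0, q2, q3, q4, q5}.
Read '0': q0→∅, q2→{q3}, q3→{q4}, q4→{q2}, q5→{q0, q4, q5}; now {q0, q2, q3, q4, q5}.
Read '1': q0→{q5}, q2→∅, q3→{q0}, q4→∅, q5→{q2}; now {q0, q2, q5}.
That set has 3 states.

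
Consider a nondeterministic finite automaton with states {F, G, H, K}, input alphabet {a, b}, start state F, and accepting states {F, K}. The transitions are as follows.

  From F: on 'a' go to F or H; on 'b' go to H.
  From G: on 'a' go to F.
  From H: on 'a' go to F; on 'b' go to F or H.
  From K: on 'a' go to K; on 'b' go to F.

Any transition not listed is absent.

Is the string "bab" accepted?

Start in {F}.
Read 'b': F→{H}; now {H}.
Read 'a': H→{F}; now {F}.
Read 'b': F→{H}; now {H}.
The final set {H} contains no accepting state.

No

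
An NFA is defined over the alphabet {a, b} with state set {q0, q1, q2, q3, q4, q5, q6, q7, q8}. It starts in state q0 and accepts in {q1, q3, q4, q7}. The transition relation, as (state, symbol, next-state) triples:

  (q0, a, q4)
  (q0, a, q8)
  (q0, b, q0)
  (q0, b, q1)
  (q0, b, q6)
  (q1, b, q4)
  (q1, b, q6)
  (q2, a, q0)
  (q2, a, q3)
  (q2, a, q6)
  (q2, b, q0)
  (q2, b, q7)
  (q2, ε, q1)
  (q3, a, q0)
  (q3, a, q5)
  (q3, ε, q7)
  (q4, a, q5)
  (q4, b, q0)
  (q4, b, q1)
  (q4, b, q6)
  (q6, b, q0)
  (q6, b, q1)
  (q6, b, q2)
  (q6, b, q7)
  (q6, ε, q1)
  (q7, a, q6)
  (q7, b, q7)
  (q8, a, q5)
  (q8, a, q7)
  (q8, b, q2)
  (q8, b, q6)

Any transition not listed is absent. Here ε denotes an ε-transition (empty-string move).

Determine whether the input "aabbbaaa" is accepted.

No

Start in {q0}.
Read 'a': {q0} → {q4, q8}.
Read 'a': {q4, q8} → {q5, q7}.
Read 'b': {q5, q7} → {q7}.
Read 'b': {q7} → {q7}.
Read 'b': {q7} → {q7}.
Read 'a': {q7} → {q1, q6}.
Read 'a': {q1, q6} → ∅.
The set is empty and remains empty for the remaining 1 symbol.
The final set ∅ contains no accepting state.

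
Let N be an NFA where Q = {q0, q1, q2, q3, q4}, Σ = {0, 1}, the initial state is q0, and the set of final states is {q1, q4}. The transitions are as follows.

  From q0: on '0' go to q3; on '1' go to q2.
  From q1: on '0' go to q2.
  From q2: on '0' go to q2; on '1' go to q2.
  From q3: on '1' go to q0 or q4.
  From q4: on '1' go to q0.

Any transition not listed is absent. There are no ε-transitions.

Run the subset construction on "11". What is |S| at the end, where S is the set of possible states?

1

Start in {q0}.
Read '1': q0→{q2}; now {q2}.
Read '1': q2→{q2}; now {q2}.
That set has 1 state.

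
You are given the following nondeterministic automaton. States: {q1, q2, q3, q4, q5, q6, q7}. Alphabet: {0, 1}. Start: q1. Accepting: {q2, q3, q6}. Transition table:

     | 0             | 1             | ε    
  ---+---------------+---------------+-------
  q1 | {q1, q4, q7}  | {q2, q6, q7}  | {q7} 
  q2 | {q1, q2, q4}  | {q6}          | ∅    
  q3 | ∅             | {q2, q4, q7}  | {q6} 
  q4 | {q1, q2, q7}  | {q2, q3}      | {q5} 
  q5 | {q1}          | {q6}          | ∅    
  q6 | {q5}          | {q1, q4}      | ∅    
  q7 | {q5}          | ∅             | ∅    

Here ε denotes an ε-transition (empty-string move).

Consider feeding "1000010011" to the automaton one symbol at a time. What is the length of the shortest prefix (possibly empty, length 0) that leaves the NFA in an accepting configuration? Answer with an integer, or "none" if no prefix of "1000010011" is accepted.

Start: ε-closure({q1}) = {q1, q7}.
Read '1': {q1, q7} → {q2, q6, q7}.
None of the earlier sets intersect F, but {q2, q6, q7} does.

1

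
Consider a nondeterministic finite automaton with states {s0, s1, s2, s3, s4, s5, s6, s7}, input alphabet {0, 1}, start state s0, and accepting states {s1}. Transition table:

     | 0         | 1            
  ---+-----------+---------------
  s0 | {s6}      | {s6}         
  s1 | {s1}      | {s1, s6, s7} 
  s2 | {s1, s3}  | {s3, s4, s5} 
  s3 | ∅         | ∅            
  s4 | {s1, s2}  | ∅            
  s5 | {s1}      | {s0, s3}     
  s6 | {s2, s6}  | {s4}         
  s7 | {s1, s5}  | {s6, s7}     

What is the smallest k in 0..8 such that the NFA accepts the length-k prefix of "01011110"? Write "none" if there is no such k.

3

Start in {s0}.
Read '0': {s0} → {s6}.
Read '1': {s6} → {s4}.
Read '0': {s4} → {s1, s2}.
None of the earlier sets intersect F, but {s1, s2} does.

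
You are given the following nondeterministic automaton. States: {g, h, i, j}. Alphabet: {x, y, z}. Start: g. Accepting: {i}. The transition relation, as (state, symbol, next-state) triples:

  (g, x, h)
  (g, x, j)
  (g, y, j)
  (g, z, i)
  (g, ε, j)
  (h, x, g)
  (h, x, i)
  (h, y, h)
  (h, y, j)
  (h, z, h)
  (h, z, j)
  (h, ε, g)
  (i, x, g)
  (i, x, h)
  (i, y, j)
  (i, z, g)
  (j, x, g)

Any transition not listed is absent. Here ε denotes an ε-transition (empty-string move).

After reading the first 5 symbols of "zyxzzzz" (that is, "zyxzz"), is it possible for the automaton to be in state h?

No

Start: ε-closure({g}) = {g, j}.
Read 'z': g→{i}, j→∅; now {i}.
Read 'y': i→{j}; now {j}.
Read 'x': j→{g}; union {g}; ε-closure = {g, j}.
Read 'z': g→{i}, j→∅; now {i}.
Read 'z': i→{g}; union {g}; ε-closure = {g, j}.
State h is not in {g, j}.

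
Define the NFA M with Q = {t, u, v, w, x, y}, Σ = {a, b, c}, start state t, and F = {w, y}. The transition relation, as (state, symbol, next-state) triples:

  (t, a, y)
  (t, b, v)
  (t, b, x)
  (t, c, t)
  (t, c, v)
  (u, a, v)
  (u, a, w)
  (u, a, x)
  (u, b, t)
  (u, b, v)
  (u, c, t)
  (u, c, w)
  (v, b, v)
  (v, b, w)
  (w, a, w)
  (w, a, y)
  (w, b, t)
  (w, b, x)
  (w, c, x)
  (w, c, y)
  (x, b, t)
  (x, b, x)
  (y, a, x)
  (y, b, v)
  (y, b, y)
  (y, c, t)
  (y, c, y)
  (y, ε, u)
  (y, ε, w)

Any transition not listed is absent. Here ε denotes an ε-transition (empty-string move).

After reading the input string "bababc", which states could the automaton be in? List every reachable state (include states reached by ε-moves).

Start in {t}.
Read 'b': {t} → {v, x}.
Read 'a': {v, x} → ∅.
The set is empty and remains empty for the remaining 4 symbols.

∅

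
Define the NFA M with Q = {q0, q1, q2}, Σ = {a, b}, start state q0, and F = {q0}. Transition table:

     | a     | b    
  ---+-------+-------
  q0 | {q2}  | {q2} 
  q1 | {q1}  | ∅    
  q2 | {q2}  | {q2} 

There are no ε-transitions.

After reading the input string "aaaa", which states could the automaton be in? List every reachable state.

Start in {q0}.
Read 'a': q0→{q2}; now {q2}.
Read 'a': q2→{q2}; now {q2}.
Read 'a': q2→{q2}; now {q2}.
Read 'a': q2→{q2}; now {q2}.

{q2}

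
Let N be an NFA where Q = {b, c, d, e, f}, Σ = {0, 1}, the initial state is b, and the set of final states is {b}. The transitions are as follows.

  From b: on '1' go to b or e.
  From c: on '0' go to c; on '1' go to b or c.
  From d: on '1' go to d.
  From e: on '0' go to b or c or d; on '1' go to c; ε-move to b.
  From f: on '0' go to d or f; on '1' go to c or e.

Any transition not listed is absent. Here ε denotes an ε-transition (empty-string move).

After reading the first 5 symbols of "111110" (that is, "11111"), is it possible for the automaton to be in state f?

Start in {b}.
Read '1': b→{b, e}; now {b, e}.
Read '1': b→{b, e}, e→{c}; now {b, c, e}.
Read '1': b→{b, e}, c→{b, c}, e→{c}; now {b, c, e}.
Read '1': b→{b, e}, c→{b, c}, e→{c}; now {b, c, e}.
Read '1': b→{b, e}, c→{b, c}, e→{c}; now {b, c, e}.
State f is not in {b, c, e}.

No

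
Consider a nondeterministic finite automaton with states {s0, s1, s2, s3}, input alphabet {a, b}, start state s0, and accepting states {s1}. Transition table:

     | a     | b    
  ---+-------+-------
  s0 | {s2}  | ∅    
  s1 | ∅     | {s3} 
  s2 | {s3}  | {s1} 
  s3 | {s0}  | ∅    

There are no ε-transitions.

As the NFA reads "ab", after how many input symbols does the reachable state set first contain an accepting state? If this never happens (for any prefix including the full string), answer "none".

Start in {s0}.
Read 'a': {s0} → {s2}.
Read 'b': {s2} → {s1}.
None of the earlier sets intersect F, but {s1} does.

2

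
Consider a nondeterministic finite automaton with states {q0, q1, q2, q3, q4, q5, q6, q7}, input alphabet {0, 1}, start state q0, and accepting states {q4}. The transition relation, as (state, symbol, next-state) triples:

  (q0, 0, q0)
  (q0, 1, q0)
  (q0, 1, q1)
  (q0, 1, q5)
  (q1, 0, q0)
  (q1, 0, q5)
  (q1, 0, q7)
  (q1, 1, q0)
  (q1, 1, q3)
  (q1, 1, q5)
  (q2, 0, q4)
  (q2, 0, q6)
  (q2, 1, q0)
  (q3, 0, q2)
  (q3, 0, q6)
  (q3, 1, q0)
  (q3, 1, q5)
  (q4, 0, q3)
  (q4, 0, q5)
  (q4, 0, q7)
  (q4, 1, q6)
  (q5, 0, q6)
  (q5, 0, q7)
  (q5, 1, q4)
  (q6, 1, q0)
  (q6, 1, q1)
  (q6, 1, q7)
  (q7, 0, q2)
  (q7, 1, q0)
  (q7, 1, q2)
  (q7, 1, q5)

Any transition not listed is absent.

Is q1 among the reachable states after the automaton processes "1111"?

Start in {q0}.
Read '1': {q0} → {q0, q1, q5}.
Read '1': {q0, q1, q5} → {q0, q1, q3, q4, q5}.
Read '1': {q0, q1, q3, q4, q5} → {q0, q1, q3, q4, q5, q6}.
Read '1': {q0, q1, q3, q4, q5, q6} → {q0, q1, q3, q4, q5, q6, q7}.
State q1 is in {q0, q1, q3, q4, q5, q6, q7}.

Yes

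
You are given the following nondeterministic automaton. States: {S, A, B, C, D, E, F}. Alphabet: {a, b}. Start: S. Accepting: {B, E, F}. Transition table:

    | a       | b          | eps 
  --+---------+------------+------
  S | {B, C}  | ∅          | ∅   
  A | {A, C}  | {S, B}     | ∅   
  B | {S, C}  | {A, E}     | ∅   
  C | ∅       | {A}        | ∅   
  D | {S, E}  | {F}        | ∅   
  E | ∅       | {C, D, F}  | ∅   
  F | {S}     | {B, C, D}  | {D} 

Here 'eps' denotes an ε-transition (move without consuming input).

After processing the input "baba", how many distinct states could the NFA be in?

Start in {S}.
Read 'b': S→∅; now ∅.
The set is empty and remains empty for the remaining 3 symbols.
That set has 0 states.

0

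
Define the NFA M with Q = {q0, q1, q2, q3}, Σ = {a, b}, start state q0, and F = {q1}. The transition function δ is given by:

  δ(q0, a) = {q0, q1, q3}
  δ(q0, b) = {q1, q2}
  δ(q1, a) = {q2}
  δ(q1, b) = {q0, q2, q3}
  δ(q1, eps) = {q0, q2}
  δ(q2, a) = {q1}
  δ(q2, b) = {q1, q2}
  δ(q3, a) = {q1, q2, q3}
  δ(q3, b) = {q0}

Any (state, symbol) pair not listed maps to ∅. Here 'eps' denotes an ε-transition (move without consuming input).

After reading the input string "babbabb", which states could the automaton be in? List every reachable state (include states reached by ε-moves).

Start in {q0}.
Read 'b': q0→{q1, q2}; union {q1, q2}; ε-closure = {q0, q1, q2}.
Read 'a': q0→{q0, q1, q3}, q1→{q2}, q2→{q1}; now {q0, q1, q2, q3}.
Read 'b': q0→{q1, q2}, q1→{q0, q2, q3}, q2→{q1, q2}, q3→{q0}; now {q0, q1, q2, q3}.
Read 'b': q0→{q1, q2}, q1→{q0, q2, q3}, q2→{q1, q2}, q3→{q0}; now {q0, q1, q2, q3}.
Read 'a': q0→{q0, q1, q3}, q1→{q2}, q2→{q1}, q3→{q1, q2, q3}; now {q0, q1, q2, q3}.
Read 'b': q0→{q1, q2}, q1→{q0, q2, q3}, q2→{q1, q2}, q3→{q0}; now {q0, q1, q2, q3}.
Read 'b': q0→{q1, q2}, q1→{q0, q2, q3}, q2→{q1, q2}, q3→{q0}; now {q0, q1, q2, q3}.

{q0, q1, q2, q3}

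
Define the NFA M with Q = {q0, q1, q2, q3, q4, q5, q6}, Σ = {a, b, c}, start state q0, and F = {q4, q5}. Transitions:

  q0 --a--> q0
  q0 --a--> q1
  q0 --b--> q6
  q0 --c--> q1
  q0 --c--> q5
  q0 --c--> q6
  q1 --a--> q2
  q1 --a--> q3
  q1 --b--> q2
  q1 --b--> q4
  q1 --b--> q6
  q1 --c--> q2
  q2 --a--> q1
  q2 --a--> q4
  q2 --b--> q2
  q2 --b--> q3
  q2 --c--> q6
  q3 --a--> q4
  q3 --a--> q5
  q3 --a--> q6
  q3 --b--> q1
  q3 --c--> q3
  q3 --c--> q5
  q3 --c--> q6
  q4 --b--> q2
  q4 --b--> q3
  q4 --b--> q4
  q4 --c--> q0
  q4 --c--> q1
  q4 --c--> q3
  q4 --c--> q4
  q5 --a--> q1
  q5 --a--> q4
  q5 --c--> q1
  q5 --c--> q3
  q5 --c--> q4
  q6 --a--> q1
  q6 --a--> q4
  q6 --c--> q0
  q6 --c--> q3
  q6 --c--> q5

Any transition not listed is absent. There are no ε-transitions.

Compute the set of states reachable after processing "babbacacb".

{q1, q2, q3, q4, q6}

Start in {q0}.
Read 'b': {q0} → {q6}.
Read 'a': {q6} → {q1, q4}.
Read 'b': {q1, q4} → {q2, q3, q4, q6}.
Read 'b': {q2, q3, q4, q6} → {q1, q2, q3, q4}.
Read 'a': {q1, q2, q3, q4} → {q1, q2, q3, q4, q5, q6}.
Read 'c': {q1, q2, q3, q4, q5, q6} → {q0, q1, q2, q3, q4, q5, q6}.
Read 'a': {q0, q1, q2, q3, q4, q5, q6} → {q0, q1, q2, q3, q4, q5, q6}.
Read 'c': {q0, q1, q2, q3, q4, q5, q6} → {q0, q1, q2, q3, q4, q5, q6}.
Read 'b': {q0, q1, q2, q3, q4, q5, q6} → {q1, q2, q3, q4, q6}.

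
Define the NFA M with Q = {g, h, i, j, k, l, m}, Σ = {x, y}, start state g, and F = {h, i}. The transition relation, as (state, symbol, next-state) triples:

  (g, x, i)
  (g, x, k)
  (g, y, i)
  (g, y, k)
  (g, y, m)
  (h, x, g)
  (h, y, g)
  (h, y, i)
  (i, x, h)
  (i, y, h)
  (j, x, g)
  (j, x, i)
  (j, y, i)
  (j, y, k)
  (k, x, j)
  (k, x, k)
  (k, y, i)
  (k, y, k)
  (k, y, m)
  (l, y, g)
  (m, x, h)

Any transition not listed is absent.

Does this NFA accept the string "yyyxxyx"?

Start in {g}.
Read 'y': g→{i, k, m}; now {i, k, m}.
Read 'y': i→{h}, k→{i, k, m}, m→∅; now {h, i, k, m}.
Read 'y': h→{g, i}, i→{h}, k→{i, k, m}, m→∅; now {g, h, i, k, m}.
Read 'x': g→{i, k}, h→{g}, i→{h}, k→{j, k}, m→{h}; now {g, h, i, j, k}.
Read 'x': g→{i, k}, h→{g}, i→{h}, j→{g, i}, k→{j, k}; now {g, h, i, j, k}.
Read 'y': g→{i, k, m}, h→{g, i}, i→{h}, j→{i, k}, k→{i, k, m}; now {g, h, i, k, m}.
Read 'x': g→{i, k}, h→{g}, i→{h}, k→{j, k}, m→{h}; now {g, h, i, j, k}.
The final set {g, h, i, j, k} contains the accepting states h, i.

Yes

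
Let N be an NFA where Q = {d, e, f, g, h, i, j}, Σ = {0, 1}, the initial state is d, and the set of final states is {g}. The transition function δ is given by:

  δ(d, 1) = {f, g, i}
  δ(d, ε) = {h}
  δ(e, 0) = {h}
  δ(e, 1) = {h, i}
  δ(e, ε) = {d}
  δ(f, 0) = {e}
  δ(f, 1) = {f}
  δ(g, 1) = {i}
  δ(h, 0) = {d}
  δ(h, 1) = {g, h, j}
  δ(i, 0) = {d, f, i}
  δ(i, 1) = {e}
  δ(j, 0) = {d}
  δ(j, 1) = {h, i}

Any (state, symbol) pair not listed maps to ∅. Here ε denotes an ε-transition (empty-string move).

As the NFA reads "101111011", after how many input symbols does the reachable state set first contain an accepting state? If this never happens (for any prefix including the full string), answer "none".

1

Start: ε-closure({d}) = {d, h}.
Read '1': d→{f, g, i}, h→{g, h, j}; now {f, g, h, i, j}.
None of the earlier sets intersect F, but {f, g, h, i, j} does.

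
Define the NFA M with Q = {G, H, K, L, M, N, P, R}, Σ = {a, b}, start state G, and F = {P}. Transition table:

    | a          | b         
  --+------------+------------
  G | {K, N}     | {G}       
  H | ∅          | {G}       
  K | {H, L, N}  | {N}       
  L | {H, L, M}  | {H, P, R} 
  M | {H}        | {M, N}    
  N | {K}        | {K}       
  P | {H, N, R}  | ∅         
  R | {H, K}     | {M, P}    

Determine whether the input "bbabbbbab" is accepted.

Yes

Start in {G}.
Read 'b': {G} → {G}.
Read 'b': {G} → {G}.
Read 'a': {G} → {K, N}.
Read 'b': {K, N} → {K, N}.
Read 'b': {K, N} → {K, N}.
Read 'b': {K, N} → {K, N}.
Read 'b': {K, N} → {K, N}.
Read 'a': {K, N} → {H, K, L, N}.
Read 'b': {H, K, L, N} → {G, H, K, N, P, R}.
The final set {G, H, K, N, P, R} contains the accepting state P.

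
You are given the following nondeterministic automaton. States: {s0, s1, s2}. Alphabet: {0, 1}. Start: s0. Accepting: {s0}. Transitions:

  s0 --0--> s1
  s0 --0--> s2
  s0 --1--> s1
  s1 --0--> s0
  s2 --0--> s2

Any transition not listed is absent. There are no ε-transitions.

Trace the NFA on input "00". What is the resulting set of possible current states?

{s0, s2}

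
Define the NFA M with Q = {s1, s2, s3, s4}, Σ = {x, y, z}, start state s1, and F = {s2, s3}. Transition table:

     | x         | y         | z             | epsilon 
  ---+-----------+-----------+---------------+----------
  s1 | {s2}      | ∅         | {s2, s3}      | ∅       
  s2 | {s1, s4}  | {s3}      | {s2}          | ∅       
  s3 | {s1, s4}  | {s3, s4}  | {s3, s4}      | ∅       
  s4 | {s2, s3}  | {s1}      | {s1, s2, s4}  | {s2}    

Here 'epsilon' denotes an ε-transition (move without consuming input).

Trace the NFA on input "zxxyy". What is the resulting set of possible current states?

Start in {s1}.
Read 'z': s1→{s2, s3}; now {s2, s3}.
Read 'x': s2→{s1, s4}, s3→{s1, s4}; union {s1, s4}; ε-closure = {s1, s2, s4}.
Read 'x': s1→{s2}, s2→{s1, s4}, s4→{s2, s3}; now {s1, s2, s3, s4}.
Read 'y': s1→∅, s2→{s3}, s3→{s3, s4}, s4→{s1}; union {s1, s3, s4}; ε-closure = {s1, s2, s3, s4}.
Read 'y': s1→∅, s2→{s3}, s3→{s3, s4}, s4→{s1}; union {s1, s3, s4}; ε-closure = {s1, s2, s3, s4}.

{s1, s2, s3, s4}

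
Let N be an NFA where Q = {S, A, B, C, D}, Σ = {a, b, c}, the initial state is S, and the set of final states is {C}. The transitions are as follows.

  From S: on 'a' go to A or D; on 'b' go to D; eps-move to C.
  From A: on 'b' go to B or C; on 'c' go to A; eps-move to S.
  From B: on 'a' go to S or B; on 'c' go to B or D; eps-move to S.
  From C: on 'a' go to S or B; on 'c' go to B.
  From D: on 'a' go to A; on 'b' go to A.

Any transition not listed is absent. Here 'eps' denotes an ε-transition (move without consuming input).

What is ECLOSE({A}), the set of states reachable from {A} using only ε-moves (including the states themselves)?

{S, A, C}

Begin with {A}.
ε-move A → S; add S.
ε-move S → C; add C.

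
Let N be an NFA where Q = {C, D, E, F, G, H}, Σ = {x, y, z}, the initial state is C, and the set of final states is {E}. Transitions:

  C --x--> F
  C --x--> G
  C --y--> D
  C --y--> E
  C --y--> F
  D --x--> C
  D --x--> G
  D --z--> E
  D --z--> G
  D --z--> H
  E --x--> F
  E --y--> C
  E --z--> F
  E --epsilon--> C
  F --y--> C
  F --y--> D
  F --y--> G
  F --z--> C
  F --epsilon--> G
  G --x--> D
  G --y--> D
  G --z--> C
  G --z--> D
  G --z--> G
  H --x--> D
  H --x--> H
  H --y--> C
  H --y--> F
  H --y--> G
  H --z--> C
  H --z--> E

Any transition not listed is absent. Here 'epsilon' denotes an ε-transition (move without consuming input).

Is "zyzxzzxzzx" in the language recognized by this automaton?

No

Start in {C}.
Read 'z': C→∅; now ∅.
The set is empty and remains empty for the remaining 9 symbols.
The final set ∅ contains no accepting state.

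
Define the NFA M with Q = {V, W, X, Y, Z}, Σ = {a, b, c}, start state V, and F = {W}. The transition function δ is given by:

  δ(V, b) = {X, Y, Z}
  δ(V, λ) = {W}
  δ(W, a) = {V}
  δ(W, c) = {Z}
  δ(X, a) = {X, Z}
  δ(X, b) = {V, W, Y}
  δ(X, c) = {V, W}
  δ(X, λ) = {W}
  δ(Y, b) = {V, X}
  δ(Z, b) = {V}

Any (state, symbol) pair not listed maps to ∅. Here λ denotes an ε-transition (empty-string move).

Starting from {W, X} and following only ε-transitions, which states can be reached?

Begin with {W, X}.
No ε-moves leave this set, so the closure equals the set itself.

{W, X}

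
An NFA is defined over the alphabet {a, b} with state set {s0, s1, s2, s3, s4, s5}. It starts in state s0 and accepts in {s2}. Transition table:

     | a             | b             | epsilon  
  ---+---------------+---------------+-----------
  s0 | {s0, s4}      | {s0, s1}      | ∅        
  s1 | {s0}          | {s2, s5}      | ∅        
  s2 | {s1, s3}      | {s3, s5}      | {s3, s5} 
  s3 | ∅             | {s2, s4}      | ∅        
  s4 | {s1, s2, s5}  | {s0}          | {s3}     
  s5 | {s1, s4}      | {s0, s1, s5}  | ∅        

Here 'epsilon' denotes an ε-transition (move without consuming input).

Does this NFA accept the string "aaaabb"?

Start in {s0}.
Read 'a': {s0} → {s0, s3, s4}.
Read 'a': {s0, s3, s4} → {s0, s1, s2, s3, s4, s5}.
Read 'a': {s0, s1, s2, s3, s4, s5} → {s0, s1, s2, s3, s4, s5}.
Read 'a': {s0, s1, s2, s3, s4, s5} → {s0, s1, s2, s3, s4, s5}.
Read 'b': {s0, s1, s2, s3, s4, s5} → {s0, s1, s2, s3, s4, s5}.
Read 'b': {s0, s1, s2, s3, s4, s5} → {s0, s1, s2, s3, s4, s5}.
The final set {s0, s1, s2, s3, s4, s5} contains the accepting state s2.

Yes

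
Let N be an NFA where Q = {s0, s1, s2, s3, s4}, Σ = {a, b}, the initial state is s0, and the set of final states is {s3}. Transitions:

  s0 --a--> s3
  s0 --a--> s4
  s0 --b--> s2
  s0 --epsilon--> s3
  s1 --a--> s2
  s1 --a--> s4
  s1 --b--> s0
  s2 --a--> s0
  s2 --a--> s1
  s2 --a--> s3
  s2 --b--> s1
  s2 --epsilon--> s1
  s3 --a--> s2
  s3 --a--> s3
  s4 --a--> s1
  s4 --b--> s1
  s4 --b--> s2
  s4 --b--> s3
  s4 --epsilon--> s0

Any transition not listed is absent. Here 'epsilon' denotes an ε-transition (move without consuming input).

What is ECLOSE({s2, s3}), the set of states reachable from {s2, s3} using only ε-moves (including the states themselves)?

Begin with {s2, s3}.
ε-move s2 → s1; add s1.

{s1, s2, s3}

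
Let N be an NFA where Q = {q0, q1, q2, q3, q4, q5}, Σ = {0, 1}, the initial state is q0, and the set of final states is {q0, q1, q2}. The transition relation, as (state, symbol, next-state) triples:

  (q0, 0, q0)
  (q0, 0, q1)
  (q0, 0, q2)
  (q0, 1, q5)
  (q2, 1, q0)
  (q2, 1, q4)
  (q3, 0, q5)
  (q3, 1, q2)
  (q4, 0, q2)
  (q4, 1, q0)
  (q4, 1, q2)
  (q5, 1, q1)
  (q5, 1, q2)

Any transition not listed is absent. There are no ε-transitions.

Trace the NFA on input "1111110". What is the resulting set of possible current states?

Start in {q0}.
Read '1': {q0} → {q5}.
Read '1': {q5} → {q1, q2}.
Read '1': {q1, q2} → {q0, q4}.
Read '1': {q0, q4} → {q0, q2, q5}.
Read '1': {q0, q2, q5} → {q0, q1, q2, q4, q5}.
Read '1': {q0, q1, q2, q4, q5} → {q0, q1, q2, q4, q5}.
Read '0': {q0, q1, q2, q4, q5} → {q0, q1, q2}.

{q0, q1, q2}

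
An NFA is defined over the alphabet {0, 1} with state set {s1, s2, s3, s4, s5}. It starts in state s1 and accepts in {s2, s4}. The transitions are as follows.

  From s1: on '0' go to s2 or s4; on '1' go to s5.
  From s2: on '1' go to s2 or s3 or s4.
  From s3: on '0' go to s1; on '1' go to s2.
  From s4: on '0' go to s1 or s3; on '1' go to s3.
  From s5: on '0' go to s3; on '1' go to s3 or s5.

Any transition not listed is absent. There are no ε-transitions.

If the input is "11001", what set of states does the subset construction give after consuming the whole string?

Start in {s1}.
Read '1': s1→{s5}; now {s5}.
Read '1': s5→{s3, s5}; now {s3, s5}.
Read '0': s3→{s1}, s5→{s3}; now {s1, s3}.
Read '0': s1→{s2, s4}, s3→{s1}; now {s1, s2, s4}.
Read '1': s1→{s5}, s2→{s2, s3, s4}, s4→{s3}; now {s2, s3, s4, s5}.

{s2, s3, s4, s5}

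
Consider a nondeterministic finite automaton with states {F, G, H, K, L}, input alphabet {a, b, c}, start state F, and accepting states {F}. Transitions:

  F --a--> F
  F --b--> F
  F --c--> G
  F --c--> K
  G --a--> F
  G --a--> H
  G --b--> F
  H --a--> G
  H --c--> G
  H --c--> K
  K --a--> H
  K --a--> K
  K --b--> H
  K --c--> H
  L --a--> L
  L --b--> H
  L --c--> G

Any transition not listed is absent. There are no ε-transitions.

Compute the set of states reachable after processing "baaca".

{F, H, K}

Start in {F}.
Read 'b': {F} → {F}.
Read 'a': {F} → {F}.
Read 'a': {F} → {F}.
Read 'c': {F} → {G, K}.
Read 'a': {G, K} → {F, H, K}.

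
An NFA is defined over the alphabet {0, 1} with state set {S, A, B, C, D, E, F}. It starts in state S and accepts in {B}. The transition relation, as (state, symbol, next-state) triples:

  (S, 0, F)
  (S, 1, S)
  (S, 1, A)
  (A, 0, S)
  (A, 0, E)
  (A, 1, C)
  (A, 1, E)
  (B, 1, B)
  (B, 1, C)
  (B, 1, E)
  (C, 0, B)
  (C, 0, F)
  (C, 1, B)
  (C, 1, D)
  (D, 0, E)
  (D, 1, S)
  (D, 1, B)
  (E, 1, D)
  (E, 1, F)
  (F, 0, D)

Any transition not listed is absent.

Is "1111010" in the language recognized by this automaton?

Start in {S}.
Read '1': S→{S, A}; now {S, A}.
Read '1': S→{S, A}, A→{C, E}; now {S, A, C, E}.
Read '1': S→{S, A}, A→{C, E}, C→{B, D}, E→{D, F}; now {S, A, B, C, D, E, F}.
Read '1': S→{S, A}, A→{C, E}, B→{B, C, E}, C→{B, D}, D→{S, B}, E→{D, F}, F→∅; now {S, A, B, C, D, E, F}.
Read '0': S→{F}, A→{S, E}, B→∅, C→{B, F}, D→{E}, E→∅, F→{D}; now {S, B, D, E, F}.
Read '1': S→{S, A}, B→{B, C, E}, D→{S, B}, E→{D, F}, F→∅; now {S, A, B, C, D, E, F}.
Read '0': S→{F}, A→{S, E}, B→∅, C→{B, F}, D→{E}, E→∅, F→{D}; now {S, B, D, E, F}.
The final set {S, B, D, E, F} contains the accepting state B.

Yes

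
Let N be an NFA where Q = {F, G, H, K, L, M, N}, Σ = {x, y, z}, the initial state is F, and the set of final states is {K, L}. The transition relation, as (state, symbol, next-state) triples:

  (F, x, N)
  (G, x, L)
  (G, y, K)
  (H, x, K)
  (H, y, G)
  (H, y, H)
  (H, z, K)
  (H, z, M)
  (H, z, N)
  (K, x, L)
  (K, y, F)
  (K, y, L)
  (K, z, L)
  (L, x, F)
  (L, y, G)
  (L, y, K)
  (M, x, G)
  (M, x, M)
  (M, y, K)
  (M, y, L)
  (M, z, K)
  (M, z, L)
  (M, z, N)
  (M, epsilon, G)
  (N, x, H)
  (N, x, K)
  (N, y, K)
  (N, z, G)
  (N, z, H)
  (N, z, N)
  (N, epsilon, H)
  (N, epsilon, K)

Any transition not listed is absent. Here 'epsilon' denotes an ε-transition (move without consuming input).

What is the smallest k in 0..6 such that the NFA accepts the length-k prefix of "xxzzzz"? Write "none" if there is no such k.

1

Start in {F}.
Read 'x': F→{N}; union {N}; ε-closure = {H, K, N}.
None of the earlier sets intersect F, but {H, K, N} does.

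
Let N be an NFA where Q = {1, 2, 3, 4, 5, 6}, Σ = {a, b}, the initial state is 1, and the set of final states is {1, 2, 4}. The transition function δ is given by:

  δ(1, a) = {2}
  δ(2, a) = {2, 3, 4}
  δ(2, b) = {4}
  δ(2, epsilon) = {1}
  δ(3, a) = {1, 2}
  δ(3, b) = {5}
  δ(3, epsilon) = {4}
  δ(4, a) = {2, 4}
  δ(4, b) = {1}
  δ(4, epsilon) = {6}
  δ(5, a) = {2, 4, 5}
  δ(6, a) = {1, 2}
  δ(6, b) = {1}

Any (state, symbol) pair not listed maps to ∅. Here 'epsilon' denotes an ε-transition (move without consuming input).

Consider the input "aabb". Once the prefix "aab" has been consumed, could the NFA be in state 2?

No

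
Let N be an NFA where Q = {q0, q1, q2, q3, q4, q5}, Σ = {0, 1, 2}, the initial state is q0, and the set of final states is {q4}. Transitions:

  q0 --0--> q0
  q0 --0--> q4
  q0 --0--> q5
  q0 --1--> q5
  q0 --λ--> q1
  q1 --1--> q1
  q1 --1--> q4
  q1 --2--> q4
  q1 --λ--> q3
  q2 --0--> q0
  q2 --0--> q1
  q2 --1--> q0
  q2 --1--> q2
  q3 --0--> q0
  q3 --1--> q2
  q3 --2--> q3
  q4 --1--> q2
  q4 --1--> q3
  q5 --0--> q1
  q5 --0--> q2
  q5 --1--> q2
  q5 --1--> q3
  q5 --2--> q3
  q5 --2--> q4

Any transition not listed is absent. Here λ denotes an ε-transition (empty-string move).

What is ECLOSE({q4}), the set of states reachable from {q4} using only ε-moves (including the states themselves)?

Begin with {q4}.
No ε-moves leave this set, so the closure equals the set itself.

{q4}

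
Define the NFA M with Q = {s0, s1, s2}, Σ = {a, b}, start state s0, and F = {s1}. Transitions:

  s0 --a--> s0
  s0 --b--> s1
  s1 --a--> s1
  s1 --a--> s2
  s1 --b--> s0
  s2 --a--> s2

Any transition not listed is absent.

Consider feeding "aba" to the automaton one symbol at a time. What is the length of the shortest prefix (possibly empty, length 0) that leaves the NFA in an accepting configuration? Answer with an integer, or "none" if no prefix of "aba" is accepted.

2

Start in {s0}.
Read 'a': s0→{s0}; now {s0}.
Read 'b': s0→{s1}; now {s1}.
None of the earlier sets intersect F, but {s1} does.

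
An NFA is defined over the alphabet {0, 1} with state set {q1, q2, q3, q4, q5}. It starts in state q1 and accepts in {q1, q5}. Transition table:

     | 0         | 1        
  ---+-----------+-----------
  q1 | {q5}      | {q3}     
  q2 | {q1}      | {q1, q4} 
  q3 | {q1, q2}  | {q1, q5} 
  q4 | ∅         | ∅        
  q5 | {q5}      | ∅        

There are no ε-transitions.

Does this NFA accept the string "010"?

Start in {q1}.
Read '0': q1→{q5}; now {q5}.
Read '1': q5→∅; now ∅.
The set is empty and remains empty for the remaining 1 symbol.
The final set ∅ contains no accepting state.

No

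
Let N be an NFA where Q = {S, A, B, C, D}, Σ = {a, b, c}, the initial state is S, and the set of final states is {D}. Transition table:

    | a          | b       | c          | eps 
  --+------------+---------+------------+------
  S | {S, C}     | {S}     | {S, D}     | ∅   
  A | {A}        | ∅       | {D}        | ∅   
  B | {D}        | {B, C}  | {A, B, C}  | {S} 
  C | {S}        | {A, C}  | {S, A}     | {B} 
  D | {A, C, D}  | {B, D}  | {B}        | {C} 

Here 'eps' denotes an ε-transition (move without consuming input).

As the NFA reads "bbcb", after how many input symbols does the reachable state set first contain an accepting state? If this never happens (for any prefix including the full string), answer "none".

3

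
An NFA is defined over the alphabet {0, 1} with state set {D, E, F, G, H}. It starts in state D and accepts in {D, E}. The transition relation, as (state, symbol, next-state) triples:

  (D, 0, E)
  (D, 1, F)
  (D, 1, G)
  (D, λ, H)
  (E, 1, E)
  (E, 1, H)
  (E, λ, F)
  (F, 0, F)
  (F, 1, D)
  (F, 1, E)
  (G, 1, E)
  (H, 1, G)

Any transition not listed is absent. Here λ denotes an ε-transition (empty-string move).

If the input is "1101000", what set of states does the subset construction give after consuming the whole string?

Start: ε-closure({D}) = {D, H}.
Read '1': D→{F, G}, H→{G}; now {F, G}.
Read '1': F→{D, E}, G→{E}; union {D, E}; ε-closure = {D, E, F, H}.
Read '0': D→{E}, E→∅, F→{F}, H→∅; now {E, F}.
Read '1': E→{E, H}, F→{D, E}; union {D, E, H}; ε-closure = {D, E, F, H}.
Read '0': D→{E}, E→∅, F→{F}, H→∅; now {E, F}.
Read '0': E→∅, F→{F}; now {F}.
Read '0': F→{F}; now {F}.

{F}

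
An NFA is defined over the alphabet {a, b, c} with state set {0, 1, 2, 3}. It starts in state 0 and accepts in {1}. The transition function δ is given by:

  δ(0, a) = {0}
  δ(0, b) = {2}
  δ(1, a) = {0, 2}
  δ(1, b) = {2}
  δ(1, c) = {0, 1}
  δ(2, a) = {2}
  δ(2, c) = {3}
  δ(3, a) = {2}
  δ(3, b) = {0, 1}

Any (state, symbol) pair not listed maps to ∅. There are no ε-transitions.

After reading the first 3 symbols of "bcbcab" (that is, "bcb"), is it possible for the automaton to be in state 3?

No

Start in {0}.
Read 'b': 0→{2}; now {2}.
Read 'c': 2→{3}; now {3}.
Read 'b': 3→{0, 1}; now {0, 1}.
State 3 is not in {0, 1}.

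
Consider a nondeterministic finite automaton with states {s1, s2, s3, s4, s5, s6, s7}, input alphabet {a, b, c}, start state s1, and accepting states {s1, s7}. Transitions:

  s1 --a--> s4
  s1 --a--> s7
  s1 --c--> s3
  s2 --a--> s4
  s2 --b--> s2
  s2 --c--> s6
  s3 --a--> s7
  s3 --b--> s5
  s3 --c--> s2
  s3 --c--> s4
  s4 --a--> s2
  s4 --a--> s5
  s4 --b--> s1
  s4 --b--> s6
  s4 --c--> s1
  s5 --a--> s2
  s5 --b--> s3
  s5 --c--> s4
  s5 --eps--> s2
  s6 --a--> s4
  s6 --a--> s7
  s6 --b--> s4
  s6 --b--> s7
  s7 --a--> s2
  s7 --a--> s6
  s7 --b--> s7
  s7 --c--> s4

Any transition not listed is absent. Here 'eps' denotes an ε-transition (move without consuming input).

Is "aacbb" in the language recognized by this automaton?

Yes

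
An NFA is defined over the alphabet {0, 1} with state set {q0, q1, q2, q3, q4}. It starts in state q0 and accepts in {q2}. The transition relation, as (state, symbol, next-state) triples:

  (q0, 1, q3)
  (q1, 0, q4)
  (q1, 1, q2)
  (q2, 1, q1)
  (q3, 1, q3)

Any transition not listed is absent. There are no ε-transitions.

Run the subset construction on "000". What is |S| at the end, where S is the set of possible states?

Start in {q0}.
Read '0': q0→∅; now ∅.
The set is empty and remains empty for the remaining 2 symbols.
That set has 0 states.

0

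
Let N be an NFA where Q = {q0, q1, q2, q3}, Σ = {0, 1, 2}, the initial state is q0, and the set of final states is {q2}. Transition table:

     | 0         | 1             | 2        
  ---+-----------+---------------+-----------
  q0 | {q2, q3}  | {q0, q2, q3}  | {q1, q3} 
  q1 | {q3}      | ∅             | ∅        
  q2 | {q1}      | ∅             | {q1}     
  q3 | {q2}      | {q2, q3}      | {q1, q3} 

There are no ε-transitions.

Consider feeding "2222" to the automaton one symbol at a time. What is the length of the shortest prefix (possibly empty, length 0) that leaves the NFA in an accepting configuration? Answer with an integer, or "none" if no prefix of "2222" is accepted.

Start in {q0}.
Read '2': {q0} → {q1, q3}.
Read '2': {q1, q3} → {q1, q3}.
Read '2': {q1, q3} → {q1, q3}.
Read '2': {q1, q3} → {q1, q3}.
No reachable set along the way intersects F.

none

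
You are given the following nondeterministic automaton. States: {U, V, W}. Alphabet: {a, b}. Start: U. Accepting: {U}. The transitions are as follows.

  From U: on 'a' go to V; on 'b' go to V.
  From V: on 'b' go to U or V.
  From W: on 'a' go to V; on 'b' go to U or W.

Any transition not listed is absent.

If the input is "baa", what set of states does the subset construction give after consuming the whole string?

∅

Start in {U}.
Read 'b': {U} → {V}.
Read 'a': {V} → ∅.
The set is empty and remains empty for the remaining 1 symbol.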